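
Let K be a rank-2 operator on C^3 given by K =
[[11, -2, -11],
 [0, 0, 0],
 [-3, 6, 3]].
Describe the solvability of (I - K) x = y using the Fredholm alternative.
(I - K) is invertible (det(I - K) = -13 ≠ 0), so for every y in C^3 the equation (I - K) x = y has a unique solution.

K has rank 2 and factors as K = U V^T = u1 v1^T + u2 v2^T with u1 = (-1, 0, 3), v1 = (-2, 2, 2), u2 = (-3, 0, -1), v2 = (-3, 0, 3) (multiplying out reproduces the displayed K). The nonzero eigenvalues of U V^T coincide with those of the 2 x 2 matrix G = V^T U = [[v1·u1, v1·u2], [v2·u1, v2·u2]] = [[8, 4], [12, 6]], and by the Sylvester determinant identity det(I_3 - U V^T) = det(I_2 - V^T U) = det([[-7, -4], [-12, -5]]) = (-7)(-5) - (-4)(-12) = -13. (Direct check: I - K =
[[-10, 2, 11],
 [0, 1, 0],
 [3, -6, -2]]
has determinant -13.) The finite-dimensional Fredholm alternative says: either (I - K) is invertible, or ker(I - K) ≠ {0} and then range(I - K) = ker((I - K)^*)^⊥, with dim ker(I - K) = dim ker((I - K)^*). Since det(I - K) ≠ 0, 1 is not an eigenvalue of K and ker(I - K) = {0}, so we are in the first case: for every y there is a unique x = (I - K)^(-1) y. (Explicitly, by the Woodbury identity, (I - U V^T)^(-1) = I + U (I_2 - G)^(-1) V^T.)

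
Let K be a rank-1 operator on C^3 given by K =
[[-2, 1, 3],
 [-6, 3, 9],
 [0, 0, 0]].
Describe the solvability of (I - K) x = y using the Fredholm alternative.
(I - K) is singular (det(I - K) = 0, i.e. 1 ∈ sigma(K)). (I - K) x = y is solvable iff y ⊥ ker((I - K)^*) = span{(-2, 1, 3)}, i.e. iff -2y_1 + y_2 + 3y_3 = 0. When solvable, the solutions are x = y + c·(1, 3, 0), c arbitrary (ker(I - K) = span{(1, 3, 0)}, dimension 1).

K has rank 1, so it is an outer product K = u v^T: every row of K is a multiple of one row vector. Reading off the entries, u = (1, 3, 0) and v = (-2, 1, 3) (row i of K equals u_i·v^T). A rank-one matrix u v^T satisfies K u = u (v·u) and kills the (2)-dimensional subspace v^⊥, so its characteristic polynomial is lambda^2 (lambda - v·u) with v·u = tr K = 1. Hence the eigenvalues of I - K are 1 (multiplicity 2) and 1 - (1) = 0, so det(I - K) = 0. (Direct check: I - K =
[[3, -1, -3],
 [6, -2, -9],
 [0, 0, 1]]
has determinant 0.) So 1 is an eigenvalue of K and (I - K) is not invertible. The finite-dimensional Fredholm alternative says: either (I - K) is invertible, or ker(I - K) ≠ {0} and then range(I - K) = ker((I - K)^*)^⊥, with dim ker(I - K) = dim ker((I - K)^*). We are in the second case, so we need both kernels. Kernel of I - K: (I - K) u = u - u (v·u) = u - u = 0, so ker(I - K) = span{u} = span{(1, 3, 0)} (it is exactly 1-dimensional because rank(I - K) = 2). Kernel of the adjoint: K is real, so (I - K)^* = I - K^T = I - v u^T, and (I - v u^T) v = v - v (u·v) = 0; hence ker((I - K)^*) = span{v} = span{(-2, 1, 3)}. Therefore (I - K) x = y is solvable iff <y, v> = 0, i.e. iff -2y_1 + y_2 + 3y_3 = 0. When this holds, K y = u (v·y) = 0, so (I - K) y = y and x = y is a particular solution; the full solution set is the line x = y + c·u = y + c·(1, 3, 0), c ∈ C.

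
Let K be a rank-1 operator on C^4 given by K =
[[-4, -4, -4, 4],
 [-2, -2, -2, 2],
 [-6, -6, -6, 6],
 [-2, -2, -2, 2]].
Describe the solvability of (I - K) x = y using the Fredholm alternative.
(I - K) is invertible (det(I - K) = 11 ≠ 0), so for every y in C^4 the equation (I - K) x = y has a unique solution.

K has rank 1, so it is an outer product K = u v^T: every row of K is a multiple of one row vector. Reading off the entries, u = (2, 1, 3, 1) and v = (-2, -2, -2, 2) (row i of K equals u_i·v^T). A rank-one matrix u v^T satisfies K u = u (v·u) and kills the (3)-dimensional subspace v^⊥, so its characteristic polynomial is lambda^3 (lambda - v·u) with v·u = tr K = -10. Hence the eigenvalues of I - K are 1 (multiplicity 3) and 1 - (-10) = 11, so det(I - K) = 11. (Direct check: I - K =
[[5, 4, 4, -4],
 [2, 3, 2, -2],
 [6, 6, 7, -6],
 [2, 2, 2, -1]]
has determinant 11.) The finite-dimensional Fredholm alternative says: either (I - K) is invertible, or ker(I - K) ≠ {0} and then range(I - K) = ker((I - K)^*)^⊥, with dim ker(I - K) = dim ker((I - K)^*). Since det(I - K) ≠ 0, 1 is not an eigenvalue of K and ker(I - K) = {0}, so we are in the first case: for every y there is a unique x = (I - K)^(-1) y. Explicitly, by the Sherman–Morrison formula, (I - u v^T)^(-1) = I + u v^T/(1 - v·u), i.e. (I - K)^(-1) = I + K/(11).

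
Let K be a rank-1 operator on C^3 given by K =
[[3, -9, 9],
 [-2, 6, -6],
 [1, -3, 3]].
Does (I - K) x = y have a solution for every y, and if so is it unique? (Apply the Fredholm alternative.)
(I - K) is invertible (det(I - K) = -11 ≠ 0), so for every y in C^3 the equation (I - K) x = y has a unique solution.

K has rank 1, so it is an outer product K = u v^T: every row of K is a multiple of one row vector. Reading off the entries, u = (3, -2, 1) and v = (1, -3, 3) (row i of K equals u_i·v^T). A rank-one matrix u v^T satisfies K u = u (v·u) and kills the (2)-dimensional subspace v^⊥, so its characteristic polynomial is lambda^2 (lambda - v·u) with v·u = tr K = 12. Hence the eigenvalues of I - K are 1 (multiplicity 2) and 1 - (12) = -11, so det(I - K) = -11. (Direct check: I - K =
[[-2, 9, -9],
 [2, -5, 6],
 [-1, 3, -2]]
has determinant -11.) The finite-dimensional Fredholm alternative says: either (I - K) is invertible, or ker(I - K) ≠ {0} and then range(I - K) = ker((I - K)^*)^⊥, with dim ker(I - K) = dim ker((I - K)^*). Since det(I - K) ≠ 0, 1 is not an eigenvalue of K and ker(I - K) = {0}, so we are in the first case: for every y there is a unique x = (I - K)^(-1) y. Explicitly, by the Sherman–Morrison formula, (I - u v^T)^(-1) = I + u v^T/(1 - v·u), i.e. (I - K)^(-1) = I + K/(-11).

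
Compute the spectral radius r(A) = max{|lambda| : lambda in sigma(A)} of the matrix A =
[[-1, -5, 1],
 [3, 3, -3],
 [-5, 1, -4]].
r(A) ≈ 4.8662

The eigenvalues of A are the roots of its characteristic polynomial. With M = A (coefficients from the trace, the sum of principal 2x2 minors, and det A):
  p(λ) = det(λ I - M) = λ^3 + 2λ^2 + 12λ + 108.
No integer candidate from the rational root theorem (±divisors of 108) is a root, so the roots are irrational. The cubic discriminant is Δ = -278064 < 0, so there is one real root and a complex-conjugate pair. p(-5) = -27 and p(-4) = 28 have opposite signs, so a root lies in (-5, -4); Newton's method refines it to λ ≈ -4.5609. Dividing out (λ - (-4.5609)) leaves approximately λ^2 - 2.5609λ + 23.6797. For λ^2 - 2.5609λ + 23.6797 the discriminant is -88.1609. It is negative, so the remaining roots are the complex-conjugate pair λ ≈ 1.2804 ± 4.6947i. Their product equals the constant term, so |λ|^2 ≈ 23.6797 and |λ| ≈ 4.8662.
Thus the eigenvalues (to 4 decimals) are -4.5609 (modulus 4.5609); 1.2804 ± 4.6947i (modulus 4.8662). The spectral radius is the largest modulus: r(A) ≈ 4.8662. (Cross-check: r(A) ≤ ||A||_2 ≈ 7.0106; equality holds whenever A is normal, though it can also hold for some non-normal A.)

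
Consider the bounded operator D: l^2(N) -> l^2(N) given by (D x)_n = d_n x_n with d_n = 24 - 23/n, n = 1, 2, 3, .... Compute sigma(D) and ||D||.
sigma(D) = {24 - 23/n : n ≥ 1} ∪ {24}; ||D|| = 24

A bounded diagonal operator on l^2 with diagonal entries d_n has spectrum equal to the closure of {d_n : n ≥ 1}: every d_n is an eigenvalue (with eigenvector e_n), so {d_n} ⊂ sigma(D); the spectrum is closed, so its closure is too; and for lambda not in the closure, (D - lambda I) has bounded inverse (the diagonal entries 1/(d_n - lambda) are bounded). For our sequence d_n = 24 - 23/n, n = 1, 2, 3, ...:
  - {d_n} = {24 - 23/n : n ≥ 1}; the only limit point is 24
  - closure = {24 - 23/n : n ≥ 1} ∪ {24}
For the norm: a diagonal operator has ||D|| = sup_n |d_n|. Here d_n = 24 - 23/n increases monotonically from d_1 = 1 toward 24, with all terms in [1, 24); so sup_n |d_n| = 24 (the supremum is the limit, not attained). So ||D|| = 24.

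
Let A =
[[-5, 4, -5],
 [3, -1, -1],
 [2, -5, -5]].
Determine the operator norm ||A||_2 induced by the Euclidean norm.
||A||_2 ≈ 8.5902 (= sqrt(largest eigenvalue of A^T A))

||A||_2 = sigma_max(A) = sqrt(lambda_max(A^T A)). Form the symmetric matrix M = A^T A =
[[38, -33, 12],
 [-33, 42, 6],
 [12, 6, 51]].
Its characteristic polynomial (trace, sum of principal 2x2 minors, determinant of M give the coefficients) is
  p(λ) = det(λ I - M) = λ^3 - 131λ^2 + 4407λ - 13689.
No integer candidate from the rational root theorem (±divisors of 13689) is a root, so the roots are irrational. The cubic discriminant is Δ = 5026187088 > 0, so there are three distinct real roots. p(3) = -1620 and p(4) = 1907 have opposite signs, so a root lies in (3, 4); Newton's method refines it to λ ≈ 3.4509. p(53) = 780 and p(54) = -243 have opposite signs, so a root lies in (53, 54); Newton's method refines it to λ ≈ 53.7571. p(73) = -1060 and p(74) = 297 have opposite signs, so a root lies in (73, 74); Newton's method refines it to λ ≈ 73.792. Check (Vieta): the three roots sum to 131, matching tr M = 131.
So the eigenvalues of A^T A are ≈ 3.4509, 53.7571, 73.792 (all ≥ 0, as they must be for A^T A). The largest is λ_max ≈ 73.792, hence ||A||_2 = sqrt(λ_max) ≈ 8.5902.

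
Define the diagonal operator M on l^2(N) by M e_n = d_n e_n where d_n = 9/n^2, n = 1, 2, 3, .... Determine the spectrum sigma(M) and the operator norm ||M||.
sigma(M) = {9/n^2 : n ≥ 1} ∪ {0}; ||M|| = 9

A bounded diagonal operator on l^2 with diagonal entries d_n has spectrum equal to the closure of {d_n : n ≥ 1}: every d_n is an eigenvalue (with eigenvector e_n), so {d_n} ⊂ sigma(M); the spectrum is closed, so its closure is too; and for lambda not in the closure, (M - lambda I) has bounded inverse (the diagonal entries 1/(d_n - lambda) are bounded). For our sequence d_n = 9/n^2, n = 1, 2, 3, ...:
  - {d_n} = {9/n^2 : n ≥ 1}; the only limit point is 0
  - closure = {9/n^2 : n ≥ 1} ∪ {0}
For the norm: a diagonal operator has ||M|| = sup_n |d_n|. Here d_n = 9/n^2 is positive and decreasing, so sup_n |d_n| = d_1 = 9. So ||M|| = 9.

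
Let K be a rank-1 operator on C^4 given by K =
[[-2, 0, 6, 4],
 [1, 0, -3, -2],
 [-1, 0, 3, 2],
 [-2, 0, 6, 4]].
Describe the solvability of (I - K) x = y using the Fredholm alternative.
(I - K) is invertible (det(I - K) = -4 ≠ 0), so for every y in C^4 the equation (I - K) x = y has a unique solution.

K has rank 1, so it is an outer product K = u v^T: every row of K is a multiple of one row vector. Reading off the entries, u = (2, -1, 1, 2) and v = (-1, 0, 3, 2) (row i of K equals u_i·v^T). A rank-one matrix u v^T satisfies K u = u (v·u) and kills the (3)-dimensional subspace v^⊥, so its characteristic polynomial is lambda^3 (lambda - v·u) with v·u = tr K = 5. Hence the eigenvalues of I - K are 1 (multiplicity 3) and 1 - (5) = -4, so det(I - K) = -4. (Direct check: I - K =
[[3, 0, -6, -4],
 [-1, 1, 3, 2],
 [1, 0, -2, -2],
 [2, 0, -6, -3]]
has determinant -4.) The finite-dimensional Fredholm alternative says: either (I - K) is invertible, or ker(I - K) ≠ {0} and then range(I - K) = ker((I - K)^*)^⊥, with dim ker(I - K) = dim ker((I - K)^*). Since det(I - K) ≠ 0, 1 is not an eigenvalue of K and ker(I - K) = {0}, so we are in the first case: for every y there is a unique x = (I - K)^(-1) y. Explicitly, by the Sherman–Morrison formula, (I - u v^T)^(-1) = I + u v^T/(1 - v·u), i.e. (I - K)^(-1) = I + K/(-4).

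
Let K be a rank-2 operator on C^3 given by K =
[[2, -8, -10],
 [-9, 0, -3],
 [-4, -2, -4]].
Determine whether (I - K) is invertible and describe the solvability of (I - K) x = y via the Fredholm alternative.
(I - K) is invertible (det(I - K) = -123 ≠ 0), so for every y in C^3 the equation (I - K) x = y has a unique solution.

K has rank 2 and factors as K = U V^T = u1 v1^T + u2 v2^T with u1 = (-2, 3, 1), v1 = (-2, 2, 2), u2 = (-2, -3, -2), v2 = (1, 2, 3) (multiplying out reproduces the displayed K). The nonzero eigenvalues of U V^T coincide with those of the 2 x 2 matrix G = V^T U = [[v1·u1, v1·u2], [v2·u1, v2·u2]] = [[12, -6], [7, -14]], and by the Sylvester determinant identity det(I_3 - U V^T) = det(I_2 - V^T U) = det([[-11, 6], [-7, 15]]) = (-11)(15) - (6)(-7) = -123. (Direct check: I - K =
[[-1, 8, 10],
 [9, 1, 3],
 [4, 2, 5]]
has determinant -123.) The finite-dimensional Fredholm alternative says: either (I - K) is invertible, or ker(I - K) ≠ {0} and then range(I - K) = ker((I - K)^*)^⊥, with dim ker(I - K) = dim ker((I - K)^*). Since det(I - K) ≠ 0, 1 is not an eigenvalue of K and ker(I - K) = {0}, so we are in the first case: for every y there is a unique x = (I - K)^(-1) y. (Explicitly, by the Woodbury identity, (I - U V^T)^(-1) = I + U (I_2 - G)^(-1) V^T.)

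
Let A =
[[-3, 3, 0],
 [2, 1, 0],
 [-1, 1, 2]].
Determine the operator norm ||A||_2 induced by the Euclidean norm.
||A||_2 ≈ 4.5938 (= sqrt(largest eigenvalue of A^T A))

||A||_2 = sigma_max(A) = sqrt(lambda_max(A^T A)). Form the symmetric matrix M = A^T A =
[[14, -8, -2],
 [-8, 11, 2],
 [-2, 2, 4]].
Its characteristic polynomial (trace, sum of principal 2x2 minors, determinant of M give the coefficients) is
  p(λ) = det(λ I - M) = λ^3 - 29λ^2 + 182λ - 324.
No integer candidate from the rational root theorem (±divisors of 324) is a root, so the roots are irrational. The cubic discriminant is Δ = 81812 > 0, so there are three distinct real roots. p(3) = -12 and p(4) = 4 have opposite signs, so a root lies in (3, 4); Newton's method refines it to λ ≈ 3.462. p(4) = 4 and p(5) = -14 have opposite signs, so a root lies in (4, 5); Newton's method refines it to λ ≈ 4.4347. p(21) = -30 and p(22) = 292 have opposite signs, so a root lies in (21, 22); Newton's method refines it to λ ≈ 21.1033. Check (Vieta): the three roots sum to 29, matching tr M = 29.
So the eigenvalues of A^T A are ≈ 3.462, 4.4347, 21.1033 (all ≥ 0, as they must be for A^T A). The largest is λ_max ≈ 21.1033, hence ||A||_2 = sqrt(λ_max) ≈ 4.5938.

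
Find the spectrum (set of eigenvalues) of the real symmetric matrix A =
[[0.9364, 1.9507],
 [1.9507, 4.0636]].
sigma(A) ≈ {0, 5}

A is real symmetric, so its spectrum consists of real eigenvalues. Expanding the characteristic polynomial of the displayed matrix gives
  det(λ I - A) = p(λ) = λ^2 + (-5)λ + (0).
Solving p(λ) = 0 yields eigenvalues ≈ 0, 5. (A is shown rounded to 4 decimals, so these recover the underlying integer eigenvalues to within that precision.)
Verification: the trace of A = 5 equals the sum of eigenvalues 5, and det(A) ≈ -0.0001 matches the eigenvalue product 0.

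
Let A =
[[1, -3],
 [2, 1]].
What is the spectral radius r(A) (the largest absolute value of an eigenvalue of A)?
r(A) = sqrt(7) ≈ 2.6458

The eigenvalues of A are the roots of its characteristic polynomial. With M = A (coefficients from the trace and determinant):
  p(λ) = det(λ I - M) = λ^2 - 2λ + 7.
For λ^2 - 2λ + 7 the discriminant is -24. It is negative, so the roots are the complex-conjugate pair λ = 1 ± (sqrt(24)/2) i ≈ 1 ± 2.4495i. For a conjugate pair the product of the roots equals the constant term, so |λ|^2 = 7 and |λ| = sqrt(7) ≈ 2.6458.
Thus the eigenvalues (to 4 decimals) are 1 ± 2.4495i (modulus 2.6458). The spectral radius is the largest modulus: r(A) = sqrt(7) ≈ 2.6458. (Cross-check: r(A) ≤ ||A||_2 ≈ 3.1926; equality holds whenever A is normal, though it can also hold for some non-normal A.)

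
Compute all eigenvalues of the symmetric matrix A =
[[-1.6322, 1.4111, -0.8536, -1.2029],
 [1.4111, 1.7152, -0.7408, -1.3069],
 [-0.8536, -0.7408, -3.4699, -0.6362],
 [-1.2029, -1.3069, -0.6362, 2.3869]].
sigma(A) ≈ {-4, -2, 1, 4}

A is real symmetric, so its spectrum consists of real eigenvalues. Expanding the characteristic polynomial of the displayed matrix gives
  det(λ I - A) = p(λ) = λ^4 + (1)λ^3 + (-18)λ^2 + (-16)λ + (31.9988).
Solving p(λ) = 0 yields eigenvalues ≈ -4, -2, 1, 4. (A is shown rounded to 4 decimals, so these recover the underlying integer eigenvalues to within that precision.)
Verification: the trace of A = -1 equals the sum of eigenvalues -1, and det(A) ≈ 31.9988 matches the eigenvalue product 32.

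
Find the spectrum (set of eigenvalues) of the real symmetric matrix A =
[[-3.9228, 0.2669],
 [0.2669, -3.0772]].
sigma(A) ≈ {-4, -3}

A is real symmetric, so its spectrum consists of real eigenvalues. Expanding the characteristic polynomial of the displayed matrix gives
  det(λ I - A) = p(λ) = λ^2 + (7)λ + (12).
Solving p(λ) = 0 yields eigenvalues ≈ -4, -3. (A is shown rounded to 4 decimals, so these recover the underlying integer eigenvalues to within that precision.)
Verification: the trace of A = -7 equals the sum of eigenvalues -7, and det(A) ≈ 12.0000 matches the eigenvalue product 12.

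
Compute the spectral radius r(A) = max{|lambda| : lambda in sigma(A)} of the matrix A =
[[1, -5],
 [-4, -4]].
r(A) = (3 + sqrt(105))/2 ≈ 6.6235

The eigenvalues of A are the roots of its characteristic polynomial. With M = A (coefficients from the trace and determinant):
  p(λ) = det(λ I - M) = λ^2 + 3λ - 24.
For λ^2 + 3λ - 24 the discriminant is 105. It is nonnegative but not a perfect square, so the roots are real and irrational: λ = (-3 ± sqrt(105))/2 ≈ 3.6235, -6.6235.
Thus the eigenvalues (to 4 decimals) are 3.6235 (modulus 3.6235); -6.6235 (modulus 6.6235). The spectral radius is the largest modulus: r(A) = (3 + sqrt(105))/2 ≈ 6.6235. (Cross-check: r(A) ≤ ||A||_2 ≈ 6.729; equality holds whenever A is normal, though it can also hold for some non-normal A.)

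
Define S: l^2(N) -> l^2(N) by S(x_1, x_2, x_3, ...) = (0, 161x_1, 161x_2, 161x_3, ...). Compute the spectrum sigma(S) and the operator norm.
sigma(S) = closed disk {z in C : |z| ≤ 161}; ||S|| = 161

Note S = 161·U where U is the unit right shift (U x)_k = x_{k-1} (with x_0 := 0); so ||S|| = 161||U|| and sigma(S) = 161·sigma(U). ||S x||^2 = sum_{k≥1} |161x_k|^2 = 25921||x||^2, so ||S|| = 161 and sigma(S) ⊂ {|z| ≤ 161}. For any |lambda| < 161, the equation (S - lambda I) x = 0 forces x_1 = 0, then 161x_k = lambda x_{k+1} ⇒ x = 0, so S has no eigenvalues. But (S - lambda I) is not surjective for |lambda| < 161: solving (S - lambda I) x = e_1 would require x_n proportional to (lambda/161)^(-n), which is not in l^2. So every |lambda| < 161 lies in the residual spectrum. The boundary |lambda| = 161 is in the approximate point spectrum (the spectrum is closed). Hence sigma(S) is the closed disk of radius 161.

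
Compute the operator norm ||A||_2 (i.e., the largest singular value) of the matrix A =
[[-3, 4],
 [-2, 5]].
||A||_2 = sqrt((54 + sqrt(2720))/2) ≈ 7.2854 (= sqrt(largest eigenvalue of A^T A))

||A||_2 = sigma_max(A) = sqrt(lambda_max(A^T A)). Form the symmetric matrix M = A^T A =
[[13, -22],
 [-22, 41]].
Its characteristic polynomial (trace, determinant of M give the coefficients) is
  p(λ) = det(λ I - M) = λ^2 - 54λ + 49.
For λ^2 - 54λ + 49 the discriminant is 2720. It is nonnegative but not a perfect square, so the roots are real and irrational: λ = (54 ± sqrt(2720))/2 ≈ 53.0768, 0.9232.
So the eigenvalues of A^T A are ≈ 0.9232, 53.0768 (all ≥ 0, as they must be for A^T A). The largest is λ_max = (54 + sqrt(2720))/2 ≈ 53.0768, hence ||A||_2 = sqrt(λ_max) = sqrt((54 + sqrt(2720))/2) ≈ 7.2854.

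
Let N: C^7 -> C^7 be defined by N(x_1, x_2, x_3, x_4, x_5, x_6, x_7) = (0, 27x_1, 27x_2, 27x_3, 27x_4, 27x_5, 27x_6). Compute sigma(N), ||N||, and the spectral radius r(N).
sigma(N) = {0}; ||N|| = 27; r(N) = 0. (N is nilpotent with N^7 = 0.)

On C^7, N is a strictly lower-triangular matrix with 27 on the subdiagonal and zeros elsewhere, so its characteristic polynomial is lambda^7 and every eigenvalue is 0: sigma(N) = {0}. For the operator norm, N e_i = 27e_{i+1} for i = 1, ..., 6 and N e_7 = 0, so the singular values of N are 27 (with multiplicity 6) and 0; hence ||N|| = 27. The spectral radius r(N) = max|lambda| = 0. Note ||N|| > r(N) — characteristic of non-normal nilpotent operators. Indeed N^7 = 0.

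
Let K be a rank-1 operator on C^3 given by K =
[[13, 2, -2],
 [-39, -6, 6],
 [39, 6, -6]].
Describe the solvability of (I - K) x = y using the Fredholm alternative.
(I - K) is singular (det(I - K) = 0, i.e. 1 ∈ sigma(K)). (I - K) x = y is solvable iff y ⊥ ker((I - K)^*) = span{(13, 2, -2)}, i.e. iff 13y_1 + 2y_2 - 2y_3 = 0. When solvable, the solutions are x = y + c·(1, -3, 3), c arbitrary (ker(I - K) = span{(1, -3, 3)}, dimension 1).

K has rank 1, so it is an outer product K = u v^T: every row of K is a multiple of one row vector. Reading off the entries, u = (1, -3, 3) and v = (13, 2, -2) (row i of K equals u_i·v^T). A rank-one matrix u v^T satisfies K u = u (v·u) and kills the (2)-dimensional subspace v^⊥, so its characteristic polynomial is lambda^2 (lambda - v·u) with v·u = tr K = 1. Hence the eigenvalues of I - K are 1 (multiplicity 2) and 1 - (1) = 0, so det(I - K) = 0. (Direct check: I - K =
[[-12, -2, 2],
 [39, 7, -6],
 [-39, -6, 7]]
has determinant 0.) So 1 is an eigenvalue of K and (I - K) is not invertible. The finite-dimensional Fredholm alternative says: either (I - K) is invertible, or ker(I - K) ≠ {0} and then range(I - K) = ker((I - K)^*)^⊥, with dim ker(I - K) = dim ker((I - K)^*). We are in the second case, so we need both kernels. Kernel of I - K: (I - K) u = u - u (v·u) = u - u = 0, so ker(I - K) = span{u} = span{(1, -3, 3)} (it is exactly 1-dimensional because rank(I - K) = 2). Kernel of the adjoint: K is real, so (I - K)^* = I - K^T = I - v u^T, and (I - v u^T) v = v - v (u·v) = 0; hence ker((I - K)^*) = span{v} = span{(13, 2, -2)}. Therefore (I - K) x = y is solvable iff <y, v> = 0, i.e. iff 13y_1 + 2y_2 - 2y_3 = 0. When this holds, K y = u (v·y) = 0, so (I - K) y = y and x = y is a particular solution; the full solution set is the line x = y + c·u = y + c·(1, -3, 3), c ∈ C.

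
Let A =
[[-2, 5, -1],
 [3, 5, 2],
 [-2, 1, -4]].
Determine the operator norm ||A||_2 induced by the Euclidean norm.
||A||_2 ≈ 7.1769 (= sqrt(largest eigenvalue of A^T A))

||A||_2 = sigma_max(A) = sqrt(lambda_max(A^T A)). Form the symmetric matrix M = A^T A =
[[17, 3, 16],
 [3, 51, 1],
 [16, 1, 21]].
Its characteristic polynomial (trace, sum of principal 2x2 minors, determinant of M give the coefficients) is
  p(λ) = det(λ I - M) = λ^3 - 89λ^2 + 2029λ - 5041.
No integer candidate from the rational root theorem (±divisors of 5041) is a root, so the roots are irrational. The cubic discriminant is Δ = 681664480 > 0, so there are three distinct real roots. p(2) = -1331 and p(3) = 272 have opposite signs, so a root lies in (2, 3); Newton's method refines it to λ ≈ 2.8229. p(34) = 365 and p(35) = -176 have opposite signs, so a root lies in (34, 35); Newton's method refines it to λ ≈ 34.6687. p(51) = -400 and p(52) = 419 have opposite signs, so a root lies in (51, 52); Newton's method refines it to λ ≈ 51.5084. Check (Vieta): the three roots sum to 89, matching tr M = 89.
So the eigenvalues of A^T A are ≈ 2.8229, 34.6687, 51.5084 (all ≥ 0, as they must be for A^T A). The largest is λ_max ≈ 51.5084, hence ||A||_2 = sqrt(λ_max) ≈ 7.1769.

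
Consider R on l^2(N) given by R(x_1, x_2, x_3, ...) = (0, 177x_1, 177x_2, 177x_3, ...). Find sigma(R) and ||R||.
sigma(R) = closed disk {z in C : |z| ≤ 177}; ||R|| = 177

Note R = 177·U where U is the unit right shift (U x)_k = x_{k-1} (with x_0 := 0); so ||R|| = 177||U|| and sigma(R) = 177·sigma(U). ||R x||^2 = sum_{k≥1} |177x_k|^2 = 31329||x||^2, so ||R|| = 177 and sigma(R) ⊂ {|z| ≤ 177}. For any |lambda| < 177, the equation (R - lambda I) x = 0 forces x_1 = 0, then 177x_k = lambda x_{k+1} ⇒ x = 0, so R has no eigenvalues. But (R - lambda I) is not surjective for |lambda| < 177: solving (R - lambda I) x = e_1 would require x_n proportional to (lambda/177)^(-n), which is not in l^2. So every |lambda| < 177 lies in the residual spectrum. The boundary |lambda| = 177 is in the approximate point spectrum (the spectrum is closed). Hence sigma(R) is the closed disk of radius 177.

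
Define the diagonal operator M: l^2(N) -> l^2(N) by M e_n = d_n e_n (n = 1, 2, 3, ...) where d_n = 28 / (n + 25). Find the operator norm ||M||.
||M|| = 14/13 (attained at n = 1)

For M diagonal, ||M|| = sup_n |d_n| = sup_n 28/(n + 25). This is positive and strictly decreasing in n, so the supremum is attained at n = 1: d_1 = 28/(1 + 25) = 14/13. Hence ||M|| = 14/13.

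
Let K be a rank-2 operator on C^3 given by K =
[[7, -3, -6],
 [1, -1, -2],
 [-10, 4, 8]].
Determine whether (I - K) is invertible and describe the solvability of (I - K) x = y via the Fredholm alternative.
(I - K) is invertible (det(I - K) = -21 ≠ 0), so for every y in C^3 the equation (I - K) x = y has a unique solution.

K has rank 2 and factors as K = U V^T = u1 v1^T + u2 v2^T with u1 = (1, 1, -1), v1 = (1, -1, -2), u2 = (-2, 0, 3), v2 = (-3, 1, 2) (multiplying out reproduces the displayed K). The nonzero eigenvalues of U V^T coincide with those of the 2 x 2 matrix G = V^T U = [[v1·u1, v1·u2], [v2·u1, v2·u2]] = [[2, -8], [-4, 12]], and by the Sylvester determinant identity det(I_3 - U V^T) = det(I_2 - V^T U) = det([[-1, 8], [4, -11]]) = (-1)(-11) - (8)(4) = -21. (Direct check: I - K =
[[-6, 3, 6],
 [-1, 2, 2],
 [10, -4, -7]]
has determinant -21.) The finite-dimensional Fredholm alternative says: either (I - K) is invertible, or ker(I - K) ≠ {0} and then range(I - K) = ker((I - K)^*)^⊥, with dim ker(I - K) = dim ker((I - K)^*). Since det(I - K) ≠ 0, 1 is not an eigenvalue of K and ker(I - K) = {0}, so we are in the first case: for every y there is a unique x = (I - K)^(-1) y. (Explicitly, by the Woodbury identity, (I - U V^T)^(-1) = I + U (I_2 - G)^(-1) V^T.)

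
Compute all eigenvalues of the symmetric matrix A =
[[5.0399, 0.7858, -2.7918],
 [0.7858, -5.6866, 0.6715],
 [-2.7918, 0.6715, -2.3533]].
sigma(A) ≈ {-6, -3, 6}

A is real symmetric, so its spectrum consists of real eigenvalues. Expanding the characteristic polynomial of the displayed matrix gives
  det(λ I - A) = p(λ) = λ^3 + (3)λ^2 + (-36)λ + (-108.0018).
Solving p(λ) = 0 yields eigenvalues ≈ -6, -3, 6. (A is shown rounded to 4 decimals, so these recover the underlying integer eigenvalues to within that precision.)
Verification: the trace of A = -3 equals the sum of eigenvalues -3, and det(A) ≈ 108.0018 matches the eigenvalue product 108.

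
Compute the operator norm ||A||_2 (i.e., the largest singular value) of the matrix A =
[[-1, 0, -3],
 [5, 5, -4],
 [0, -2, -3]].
||A||_2 ≈ 8.1879 (= sqrt(largest eigenvalue of A^T A))

||A||_2 = sigma_max(A) = sqrt(lambda_max(A^T A)). Form the symmetric matrix M = A^T A =
[[26, 25, -17],
 [25, 29, -14],
 [-17, -14, 34]].
Its characteristic polynomial (trace, sum of principal 2x2 minors, determinant of M give the coefficients) is
  p(λ) = det(λ I - M) = λ^3 - 89λ^2 + 1514λ - 2809.
No integer candidate from the rational root theorem (±divisors of 2809) is a root, so the roots are irrational. The cubic discriminant is Δ = 2953898121 > 0, so there are three distinct real roots. p(2) = -129 and p(3) = 959 have opposite signs, so a root lies in (2, 3); Newton's method refines it to λ ≈ 2.1111. p(19) = 687 and p(20) = -129 have opposite signs, so a root lies in (19, 20); Newton's method refines it to λ ≈ 19.8467. p(67) = -129 and p(68) = 3039 have opposite signs, so a root lies in (67, 68); Newton's method refines it to λ ≈ 67.0422. Check (Vieta): the three roots sum to 89, matching tr M = 89.
So the eigenvalues of A^T A are ≈ 2.1111, 19.8467, 67.0422 (all ≥ 0, as they must be for A^T A). The largest is λ_max ≈ 67.0422, hence ||A||_2 = sqrt(λ_max) ≈ 8.1879.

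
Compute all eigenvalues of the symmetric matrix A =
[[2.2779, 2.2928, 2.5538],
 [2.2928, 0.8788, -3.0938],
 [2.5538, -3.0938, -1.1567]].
sigma(A) ≈ {-5, 3, 4}

A is real symmetric, so its spectrum consists of real eigenvalues. Expanding the characteristic polynomial of the displayed matrix gives
  det(λ I - A) = p(λ) = λ^3 + (-2)λ^2 + (-23)λ + (60).
Solving p(λ) = 0 yields eigenvalues ≈ -5, 3, 4. (A is shown rounded to 4 decimals, so these recover the underlying integer eigenvalues to within that precision.)
Verification: the trace of A = 2 equals the sum of eigenvalues 2, and det(A) ≈ -60.0000 matches the eigenvalue product -60.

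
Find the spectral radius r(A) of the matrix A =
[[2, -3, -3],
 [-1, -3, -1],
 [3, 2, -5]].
r(A) ≈ 4.563

The eigenvalues of A are the roots of its characteristic polynomial. With M = A (coefficients from the trace, the sum of principal 2x2 minors, and det A):
  p(λ) = det(λ I - M) = λ^3 + 6λ^2 + 7λ - 37.
No integer candidate from the rational root theorem (±divisors of 37) is a root, so the roots are irrational. The cubic discriminant is Δ = -32575 < 0, so there is one real root and a complex-conjugate pair. p(1) = -23 and p(2) = 9 have opposite signs, so a root lies in (1, 2); Newton's method refines it to λ ≈ 1.7771. Dividing out (λ - (1.7771)) leaves approximately λ^2 + 7.7771λ + 20.8206. For λ^2 + 7.7771λ + 20.8206 the discriminant is -22.7992. It is negative, so the remaining roots are the complex-conjugate pair λ ≈ -3.8885 ± 2.3874i. Their product equals the constant term, so |λ|^2 ≈ 20.8206 and |λ| ≈ 4.563.
Thus the eigenvalues (to 4 decimals) are 1.7771 (modulus 1.7771); -3.8885 ± 2.3874i (modulus 4.563). The spectral radius is the largest modulus: r(A) ≈ 4.563. (Cross-check: r(A) ≤ ||A||_2 ≈ 6.8622; equality holds whenever A is normal, though it can also hold for some non-normal A.)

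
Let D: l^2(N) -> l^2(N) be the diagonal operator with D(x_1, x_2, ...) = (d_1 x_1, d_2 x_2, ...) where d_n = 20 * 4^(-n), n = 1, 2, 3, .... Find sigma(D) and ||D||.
sigma(D) = {20 * 4^(-n) : n ≥ 1} ∪ {0}; ||D|| = 5

A bounded diagonal operator on l^2 with diagonal entries d_n has spectrum equal to the closure of {d_n : n ≥ 1}: every d_n is an eigenvalue (with eigenvector e_n), so {d_n} ⊂ sigma(D); the spectrum is closed, so its closure is too; and for lambda not in the closure, (D - lambda I) has bounded inverse (the diagonal entries 1/(d_n - lambda) are bounded). For our sequence d_n = 20 * 4^(-n), n = 1, 2, 3, ...:
  - {d_n} = {20 * 4^(-n) : n ≥ 1}; the only limit point is 0
  - closure = {20 * 4^(-n) : n ≥ 1} ∪ {0}
For the norm: a diagonal operator has ||D|| = sup_n |d_n|. Here d_n = 20 * 4^(-n) is positive and decreasing, so sup_n |d_n| = d_1 = 20/4 = 5. So ||D|| = 5.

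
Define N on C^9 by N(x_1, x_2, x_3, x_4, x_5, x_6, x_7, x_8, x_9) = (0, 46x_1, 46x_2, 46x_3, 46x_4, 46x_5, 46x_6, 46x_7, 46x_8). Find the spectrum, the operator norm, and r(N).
sigma(N) = {0}; ||N|| = 46; r(N) = 0. (N is nilpotent with N^9 = 0.)

On C^9, N is a strictly lower-triangular matrix with 46 on the subdiagonal and zeros elsewhere, so its characteristic polynomial is lambda^9 and every eigenvalue is 0: sigma(N) = {0}. For the operator norm, N e_i = 46e_{i+1} for i = 1, ..., 8 and N e_9 = 0, so the singular values of N are 46 (with multiplicity 8) and 0; hence ||N|| = 46. The spectral radius r(N) = max|lambda| = 0. Note ||N|| > r(N) — characteristic of non-normal nilpotent operators. Indeed N^9 = 0.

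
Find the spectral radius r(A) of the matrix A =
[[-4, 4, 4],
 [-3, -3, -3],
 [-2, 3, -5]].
r(A) ≈ 6.4853

The eigenvalues of A are the roots of its characteristic polynomial. With M = A (coefficients from the trace, the sum of principal 2x2 minors, and det A):
  p(λ) = det(λ I - M) = λ^3 + 12λ^2 + 76λ + 192.
No integer candidate from the rational root theorem (±divisors of 192) is a root, so the roots are irrational. The cubic discriminant is Δ = -94720 < 0, so there is one real root and a complex-conjugate pair. p(-5) = -13 and p(-4) = 16 have opposite signs, so a root lies in (-5, -4); Newton's method refines it to λ ≈ -4.565. Dividing out (λ - (-4.565)) leaves approximately λ^2 + 7.435λ + 42.0593. For λ^2 + 7.435λ + 42.0593 the discriminant is -112.9576. It is negative, so the remaining roots are the complex-conjugate pair λ ≈ -3.7175 ± 5.3141i. Their product equals the constant term, so |λ|^2 ≈ 42.0593 and |λ| ≈ 6.4853.
Thus the eigenvalues (to 4 decimals) are -4.565 (modulus 4.565); -3.7175 ± 5.3141i (modulus 6.4853). The spectral radius is the largest modulus: r(A) ≈ 6.4853. (Cross-check: r(A) ≤ ||A||_2 ≈ 7.4324; equality holds whenever A is normal, though it can also hold for some non-normal A.)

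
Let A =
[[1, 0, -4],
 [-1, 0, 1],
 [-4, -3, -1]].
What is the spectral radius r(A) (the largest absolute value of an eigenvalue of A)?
r(A) ≈ 4.0291

The eigenvalues of A are the roots of its characteristic polynomial. With M = A (coefficients from the trace, the sum of principal 2x2 minors, and det A):
  p(λ) = det(λ I - M) = λ^3 - 14λ + 9.
No integer candidate from the rational root theorem (±divisors of 9) is a root, so the roots are irrational. The cubic discriminant is Δ = 8789 > 0, so there are three distinct real roots. p(-5) = -46 and p(-4) = 1 have opposite signs, so a root lies in (-5, -4); Newton's method refines it to λ ≈ -4.0291. p(0) = 9 and p(1) = -4 have opposite signs, so a root lies in (0, 1); Newton's method refines it to λ ≈ 0.6637. p(3) = -6 and p(4) = 17 have opposite signs, so a root lies in (3, 4); Newton's method refines it to λ ≈ 3.3654. Check (Vieta): the three roots sum to 0, matching tr M = 0.
Thus the eigenvalues (to 4 decimals) are -4.0291 (modulus 4.0291); 0.6637 (modulus 0.6637); 3.3654 (modulus 3.3654). The spectral radius is the largest modulus: r(A) ≈ 4.0291. (Cross-check: r(A) ≤ ||A||_2 ≈ 5.1394; equality holds whenever A is normal, though it can also hold for some non-normal A.)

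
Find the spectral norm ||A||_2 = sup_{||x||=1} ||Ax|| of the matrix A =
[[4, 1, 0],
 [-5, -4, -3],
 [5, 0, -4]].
||A||_2 ≈ 8.7061 (= sqrt(largest eigenvalue of A^T A))

||A||_2 = sigma_max(A) = sqrt(lambda_max(A^T A)). Form the symmetric matrix M = A^T A =
[[66, 24, -5],
 [24, 17, 12],
 [-5, 12, 25]].
Its characteristic polynomial (trace, sum of principal 2x2 minors, determinant of M give the coefficients) is
  p(λ) = det(λ I - M) = λ^3 - 108λ^2 + 2452λ - 841.
No integer candidate from the rational root theorem (±divisors of 841) is a root, so the roots are irrational. The cubic discriminant is Δ = 10910853077 > 0, so there are three distinct real roots. p(0) = -841 and p(1) = 1504 have opposite signs, so a root lies in (0, 1); Newton's method refines it to λ ≈ 0.3483. p(31) = 1174 and p(32) = -201 have opposite signs, so a root lies in (31, 32); Newton's method refines it to λ ≈ 31.855. p(75) = -2566 and p(76) = 679 have opposite signs, so a root lies in (75, 76); Newton's method refines it to λ ≈ 75.7967. Check (Vieta): the three roots sum to 108, matching tr M = 108.
So the eigenvalues of A^T A are ≈ 0.3483, 31.855, 75.7967 (all ≥ 0, as they must be for A^T A). The largest is λ_max ≈ 75.7967, hence ||A||_2 = sqrt(λ_max) ≈ 8.7061.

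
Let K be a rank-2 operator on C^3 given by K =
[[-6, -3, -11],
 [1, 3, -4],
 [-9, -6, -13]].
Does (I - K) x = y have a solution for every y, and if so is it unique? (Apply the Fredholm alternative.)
(I - K) is invertible (det(I - K) = -82 ≠ 0), so for every y in C^3 the equation (I - K) x = y has a unique solution.

K has rank 2 and factors as K = U V^T = u1 v1^T + u2 v2^T with u1 = (1, -1, 2), v1 = (-3, -3, -2), u2 = (-3, -2, -3), v2 = (1, 0, 3) (multiplying out reproduces the displayed K). The nonzero eigenvalues of U V^T coincide with those of the 2 x 2 matrix G = V^T U = [[v1·u1, v1·u2], [v2·u1, v2·u2]] = [[-4, 21], [7, -12]], and by the Sylvester determinant identity det(I_3 - U V^T) = det(I_2 - V^T U) = det([[5, -21], [-7, 13]]) = (5)(13) - (-21)(-7) = -82. (Direct check: I - K =
[[7, 3, 11],
 [-1, -2, 4],
 [9, 6, 14]]
has determinant -82.) The finite-dimensional Fredholm alternative says: either (I - K) is invertible, or ker(I - K) ≠ {0} and then range(I - K) = ker((I - K)^*)^⊥, with dim ker(I - K) = dim ker((I - K)^*). Since det(I - K) ≠ 0, 1 is not an eigenvalue of K and ker(I - K) = {0}, so we are in the first case: for every y there is a unique x = (I - K)^(-1) y. (Explicitly, by the Woodbury identity, (I - U V^T)^(-1) = I + U (I_2 - G)^(-1) V^T.)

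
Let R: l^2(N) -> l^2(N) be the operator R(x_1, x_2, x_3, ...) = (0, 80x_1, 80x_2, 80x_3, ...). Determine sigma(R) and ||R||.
sigma(R) = closed disk {z in C : |z| ≤ 80}; ||R|| = 80

Note R = 80·U where U is the unit right shift (U x)_k = x_{k-1} (with x_0 := 0); so ||R|| = 80||U|| and sigma(R) = 80·sigma(U). ||R x||^2 = sum_{k≥1} |80x_k|^2 = 6400||x||^2, so ||R|| = 80 and sigma(R) ⊂ {|z| ≤ 80}. For any |lambda| < 80, the equation (R - lambda I) x = 0 forces x_1 = 0, then 80x_k = lambda x_{k+1} ⇒ x = 0, so R has no eigenvalues. But (R - lambda I) is not surjective for |lambda| < 80: solving (R - lambda I) x = e_1 would require x_n proportional to (lambda/80)^(-n), which is not in l^2. So every |lambda| < 80 lies in the residual spectrum. The boundary |lambda| = 80 is in the approximate point spectrum (the spectrum is closed). Hence sigma(R) is the closed disk of radius 80.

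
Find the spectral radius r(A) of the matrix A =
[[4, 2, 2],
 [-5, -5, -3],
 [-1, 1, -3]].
r(A) ≈ 3.5065

The eigenvalues of A are the roots of its characteristic polynomial. With M = A (coefficients from the trace, the sum of principal 2x2 minors, and det A):
  p(λ) = det(λ I - M) = λ^3 + 4λ^2 - 2λ - 28.
No integer candidate from the rational root theorem (±divisors of 28) is a root, so the roots are irrational. The cubic discriminant is Δ = -9872 < 0, so there is one real root and a complex-conjugate pair. p(2) = -8 and p(3) = 29 have opposite signs, so a root lies in (2, 3); Newton's method refines it to λ ≈ 2.2773. Dividing out (λ - (2.2773)) leaves approximately λ^2 + 6.2773λ + 12.2953. For λ^2 + 6.2773λ + 12.2953 the discriminant is -9.7766. It is negative, so the remaining roots are the complex-conjugate pair λ ≈ -3.1386 ± 1.5634i. Their product equals the constant term, so |λ|^2 ≈ 12.2953 and |λ| ≈ 3.5065.
Thus the eigenvalues (to 4 decimals) are 2.2773 (modulus 2.2773); -3.1386 ± 1.5634i (modulus 3.5065). The spectral radius is the largest modulus: r(A) ≈ 3.5065. (Cross-check: r(A) ≤ ||A||_2 ≈ 9.1364; equality holds whenever A is normal, though it can also hold for some non-normal A.)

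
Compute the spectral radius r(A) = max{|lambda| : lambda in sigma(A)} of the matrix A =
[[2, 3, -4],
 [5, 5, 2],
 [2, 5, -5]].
r(A) = (1 + sqrt(173))/2 ≈ 7.0765

The eigenvalues of A are the roots of its characteristic polynomial. With M = A (coefficients from the trace, the sum of principal 2x2 minors, and det A):
  p(λ) = det(λ I - M) = λ^3 - 2λ^2 - 42λ + 43.
By the rational root theorem any rational root is an integer divisor of 43. Testing λ = 1: p(1) = 1 - 2 - 42 + 43 = 0, so λ = 1 is a root. Dividing out (λ - 1) leaves p(λ) = (λ - 1)(λ^2 - λ - 43). For λ^2 - λ - 43 the discriminant is 173. It is nonnegative but not a perfect square, so the roots are real and irrational: λ = (1 ± sqrt(173))/2 ≈ 7.0765, -6.0765.
Thus the eigenvalues (to 4 decimals) are 7.0765 (modulus 7.0765); -6.0765 (modulus 6.0765); 1 (modulus 1). The spectral radius is the largest modulus: r(A) = (1 + sqrt(173))/2 ≈ 7.0765. (Cross-check: r(A) ≤ ||A||_2 ≈ 10.0811; equality holds whenever A is normal, though it can also hold for some non-normal A.)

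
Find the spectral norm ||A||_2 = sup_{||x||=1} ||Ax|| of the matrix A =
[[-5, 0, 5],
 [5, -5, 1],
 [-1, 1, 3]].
||A||_2 ≈ 8.7292 (= sqrt(largest eigenvalue of A^T A))

||A||_2 = sigma_max(A) = sqrt(lambda_max(A^T A)). Form the symmetric matrix M = A^T A =
[[51, -26, -23],
 [-26, 26, -2],
 [-23, -2, 35]].
Its characteristic polynomial (trace, sum of principal 2x2 minors, determinant of M give the coefficients) is
  p(λ) = det(λ I - M) = λ^3 - 112λ^2 + 2812λ - 6400.
No integer candidate from the rational root theorem (±divisors of 6400) is a root, so the roots are irrational. The cubic discriminant is Δ = 9457389824 > 0, so there are three distinct real roots. p(2) = -1216 and p(3) = 1055 have opposite signs, so a root lies in (2, 3); Newton's method refines it to λ ≈ 2.524. p(33) = 365 and p(34) = -960 have opposite signs, so a root lies in (33, 34); Newton's method refines it to λ ≈ 33.2772. p(76) = -624 and p(77) = 2609 have opposite signs, so a root lies in (76, 77); Newton's method refines it to λ ≈ 76.1988. Check (Vieta): the three roots sum to 112, matching tr M = 112.
So the eigenvalues of A^T A are ≈ 2.524, 33.2772, 76.1988 (all ≥ 0, as they must be for A^T A). The largest is λ_max ≈ 76.1988, hence ||A||_2 = sqrt(λ_max) ≈ 8.7292.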